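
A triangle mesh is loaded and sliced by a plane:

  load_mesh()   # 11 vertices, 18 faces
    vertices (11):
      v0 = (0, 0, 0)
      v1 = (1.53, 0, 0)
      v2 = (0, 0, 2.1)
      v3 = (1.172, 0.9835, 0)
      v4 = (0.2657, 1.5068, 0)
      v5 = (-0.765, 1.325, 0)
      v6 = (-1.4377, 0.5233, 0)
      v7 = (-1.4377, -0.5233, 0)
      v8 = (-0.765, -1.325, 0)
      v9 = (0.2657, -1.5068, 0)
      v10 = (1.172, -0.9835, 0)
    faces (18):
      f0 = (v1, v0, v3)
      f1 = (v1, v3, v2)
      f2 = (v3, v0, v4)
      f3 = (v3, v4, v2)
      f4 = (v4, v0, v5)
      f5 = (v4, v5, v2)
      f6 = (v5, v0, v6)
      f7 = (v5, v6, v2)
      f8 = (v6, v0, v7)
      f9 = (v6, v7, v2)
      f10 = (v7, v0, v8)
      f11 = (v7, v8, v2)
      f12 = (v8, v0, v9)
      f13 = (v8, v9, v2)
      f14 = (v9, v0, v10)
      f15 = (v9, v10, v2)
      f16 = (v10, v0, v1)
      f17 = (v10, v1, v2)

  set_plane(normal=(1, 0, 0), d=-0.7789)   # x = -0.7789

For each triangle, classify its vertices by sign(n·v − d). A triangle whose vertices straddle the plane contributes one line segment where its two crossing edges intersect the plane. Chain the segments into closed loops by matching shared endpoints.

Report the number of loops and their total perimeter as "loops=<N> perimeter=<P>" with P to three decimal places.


Straddling triangles (6 of 18):
  (v5,v0,v6) [++-] → (-0.7789, 0.283507, 0)–(-0.7789, 1.30843, 0)  len=1.0249
  (v5,v6,v2) [+-+] → (-0.7789, 1.30843, 0)–(-0.7789, 0.283507, 0.962287)  len=1.4059
  (v6,v0,v7) [-+-] → (-0.7789, 0.283507, 0)–(-0.7789, -0.283507, 0)  len=0.5670
  (v6,v7,v2) [--+] → (-0.7789, -0.283507, 0.962287)–(-0.7789, 0.283507, 0.962287)  len=0.5670
  (v7,v0,v8) [-++] → (-0.7789, -0.283507, 0)–(-0.7789, -1.30843, 0)  len=1.0249
  (v7,v8,v2) [-++] → (-0.7789, -1.30843, 0)–(-0.7789, -0.283507, 0.962287)  len=1.4059

Chained into 1 loop(s):
  loop 1: 6 segments, perimeter = 5.9956
Total perimeter = 5.996

loops=1 perimeter=5.996


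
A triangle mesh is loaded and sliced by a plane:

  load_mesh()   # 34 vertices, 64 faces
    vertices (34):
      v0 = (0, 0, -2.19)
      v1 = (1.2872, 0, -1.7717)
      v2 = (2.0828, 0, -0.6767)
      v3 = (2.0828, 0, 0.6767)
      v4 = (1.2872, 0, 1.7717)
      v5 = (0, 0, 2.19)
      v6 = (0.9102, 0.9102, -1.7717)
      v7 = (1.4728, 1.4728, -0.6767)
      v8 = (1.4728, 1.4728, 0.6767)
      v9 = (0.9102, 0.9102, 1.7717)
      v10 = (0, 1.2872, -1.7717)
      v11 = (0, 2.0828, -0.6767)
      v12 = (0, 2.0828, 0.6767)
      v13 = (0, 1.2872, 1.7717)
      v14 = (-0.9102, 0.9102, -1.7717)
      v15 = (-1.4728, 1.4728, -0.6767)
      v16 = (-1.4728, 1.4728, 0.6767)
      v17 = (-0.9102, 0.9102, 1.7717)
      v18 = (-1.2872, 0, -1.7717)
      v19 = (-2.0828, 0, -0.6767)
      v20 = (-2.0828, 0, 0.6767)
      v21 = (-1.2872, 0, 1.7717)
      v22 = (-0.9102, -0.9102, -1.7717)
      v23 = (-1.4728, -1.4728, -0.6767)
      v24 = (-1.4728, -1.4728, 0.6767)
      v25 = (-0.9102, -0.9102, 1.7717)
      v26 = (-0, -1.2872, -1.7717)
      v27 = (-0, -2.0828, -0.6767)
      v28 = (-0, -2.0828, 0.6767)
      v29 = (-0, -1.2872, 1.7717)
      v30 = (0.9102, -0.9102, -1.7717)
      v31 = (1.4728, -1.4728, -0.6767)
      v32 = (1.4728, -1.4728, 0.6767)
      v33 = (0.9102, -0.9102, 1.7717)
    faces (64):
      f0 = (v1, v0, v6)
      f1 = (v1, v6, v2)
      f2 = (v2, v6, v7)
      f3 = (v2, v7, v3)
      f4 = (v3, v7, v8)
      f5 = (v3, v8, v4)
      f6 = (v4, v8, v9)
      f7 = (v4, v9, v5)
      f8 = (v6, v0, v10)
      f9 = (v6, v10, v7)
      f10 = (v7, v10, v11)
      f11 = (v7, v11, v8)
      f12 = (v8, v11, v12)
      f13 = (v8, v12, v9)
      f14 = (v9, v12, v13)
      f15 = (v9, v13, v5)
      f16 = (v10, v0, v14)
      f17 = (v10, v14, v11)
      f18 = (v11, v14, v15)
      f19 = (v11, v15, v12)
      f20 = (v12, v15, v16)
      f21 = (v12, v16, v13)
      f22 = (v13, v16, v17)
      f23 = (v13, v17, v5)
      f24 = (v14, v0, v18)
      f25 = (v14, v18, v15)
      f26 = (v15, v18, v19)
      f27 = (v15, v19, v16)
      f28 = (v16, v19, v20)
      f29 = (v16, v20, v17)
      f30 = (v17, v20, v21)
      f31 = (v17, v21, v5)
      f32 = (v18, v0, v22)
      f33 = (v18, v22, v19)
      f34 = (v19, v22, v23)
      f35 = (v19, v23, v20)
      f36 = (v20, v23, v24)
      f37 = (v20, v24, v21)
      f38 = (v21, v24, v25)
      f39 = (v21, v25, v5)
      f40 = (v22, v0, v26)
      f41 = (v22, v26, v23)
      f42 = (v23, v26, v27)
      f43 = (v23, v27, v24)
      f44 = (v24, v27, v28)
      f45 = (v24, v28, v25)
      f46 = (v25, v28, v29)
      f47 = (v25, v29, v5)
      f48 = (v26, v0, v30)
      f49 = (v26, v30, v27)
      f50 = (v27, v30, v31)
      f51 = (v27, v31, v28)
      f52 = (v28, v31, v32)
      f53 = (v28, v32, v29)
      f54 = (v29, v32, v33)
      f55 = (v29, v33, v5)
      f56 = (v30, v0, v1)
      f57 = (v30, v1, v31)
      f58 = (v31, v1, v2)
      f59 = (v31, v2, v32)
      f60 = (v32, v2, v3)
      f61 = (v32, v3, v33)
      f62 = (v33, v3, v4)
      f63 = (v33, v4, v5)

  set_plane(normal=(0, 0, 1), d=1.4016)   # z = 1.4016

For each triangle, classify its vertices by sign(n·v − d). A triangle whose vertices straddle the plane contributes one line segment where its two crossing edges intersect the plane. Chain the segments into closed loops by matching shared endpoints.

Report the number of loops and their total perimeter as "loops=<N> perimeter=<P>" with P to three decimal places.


Straddling triangles (16 of 64):
  (v3,v8,v4) [--+] → (1.34993, 0.497793, 1.4016)–(1.55611, 0, 1.4016)  len=0.5388
  (v4,v8,v9) [+-+] → (1.34993, 0.497793, 1.4016)–(1.10035, 1.10035, 1.4016)  len=0.6522
  (v8,v12,v9) [--+] → (0.602561, 1.30653, 1.4016)–(1.10035, 1.10035, 1.4016)  len=0.5388
  (v9,v12,v13) [+-+] → (0.602561, 1.30653, 1.4016)–(0, 1.55611, 1.4016)  len=0.6522
  (v12,v16,v13) [--+] → (-0.497793, 1.34993, 1.4016)–(0, 1.55611, 1.4016)  len=0.5388
  (v13,v16,v17) [+-+] → (-0.497793, 1.34993, 1.4016)–(-1.10035, 1.10035, 1.4016)  len=0.6522
  (v16,v20,v17) [--+] → (-1.30653, 0.602561, 1.4016)–(-1.10035, 1.10035, 1.4016)  len=0.5388
  (v17,v20,v21) [+-+] → (-1.30653, 0.602561, 1.4016)–(-1.55611, 0, 1.4016)  len=0.6522
  (v20,v24,v21) [--+] → (-1.34993, -0.497793, 1.4016)–(-1.55611, 0, 1.4016)  len=0.5388
  (v21,v24,v25) [+-+] → (-1.34993, -0.497793, 1.4016)–(-1.10035, -1.10035, 1.4016)  len=0.6522
  (v24,v28,v25) [--+] → (-0.602561, -1.30653, 1.4016)–(-1.10035, -1.10035, 1.4016)  len=0.5388
  (v25,v28,v29) [+-+] → (-0.602561, -1.30653, 1.4016)–(0, -1.55611, 1.4016)  len=0.6522
  (v28,v32,v29) [--+] → (0.497793, -1.34993, 1.4016)–(0, -1.55611, 1.4016)  len=0.5388
  (v29,v32,v33) [+-+] → (0.497793, -1.34993, 1.4016)–(1.10035, -1.10035, 1.4016)  len=0.6522
  (v32,v3,v33) [--+] → (1.30653, -0.602561, 1.4016)–(1.10035, -1.10035, 1.4016)  len=0.5388
  (v33,v3,v4) [+-+] → (1.30653, -0.602561, 1.4016)–(1.55611, 0, 1.4016)  len=0.6522

Chained into 1 loop(s):
  loop 1: 16 segments, perimeter = 9.5280
Total perimeter = 9.528

loops=1 perimeter=9.528


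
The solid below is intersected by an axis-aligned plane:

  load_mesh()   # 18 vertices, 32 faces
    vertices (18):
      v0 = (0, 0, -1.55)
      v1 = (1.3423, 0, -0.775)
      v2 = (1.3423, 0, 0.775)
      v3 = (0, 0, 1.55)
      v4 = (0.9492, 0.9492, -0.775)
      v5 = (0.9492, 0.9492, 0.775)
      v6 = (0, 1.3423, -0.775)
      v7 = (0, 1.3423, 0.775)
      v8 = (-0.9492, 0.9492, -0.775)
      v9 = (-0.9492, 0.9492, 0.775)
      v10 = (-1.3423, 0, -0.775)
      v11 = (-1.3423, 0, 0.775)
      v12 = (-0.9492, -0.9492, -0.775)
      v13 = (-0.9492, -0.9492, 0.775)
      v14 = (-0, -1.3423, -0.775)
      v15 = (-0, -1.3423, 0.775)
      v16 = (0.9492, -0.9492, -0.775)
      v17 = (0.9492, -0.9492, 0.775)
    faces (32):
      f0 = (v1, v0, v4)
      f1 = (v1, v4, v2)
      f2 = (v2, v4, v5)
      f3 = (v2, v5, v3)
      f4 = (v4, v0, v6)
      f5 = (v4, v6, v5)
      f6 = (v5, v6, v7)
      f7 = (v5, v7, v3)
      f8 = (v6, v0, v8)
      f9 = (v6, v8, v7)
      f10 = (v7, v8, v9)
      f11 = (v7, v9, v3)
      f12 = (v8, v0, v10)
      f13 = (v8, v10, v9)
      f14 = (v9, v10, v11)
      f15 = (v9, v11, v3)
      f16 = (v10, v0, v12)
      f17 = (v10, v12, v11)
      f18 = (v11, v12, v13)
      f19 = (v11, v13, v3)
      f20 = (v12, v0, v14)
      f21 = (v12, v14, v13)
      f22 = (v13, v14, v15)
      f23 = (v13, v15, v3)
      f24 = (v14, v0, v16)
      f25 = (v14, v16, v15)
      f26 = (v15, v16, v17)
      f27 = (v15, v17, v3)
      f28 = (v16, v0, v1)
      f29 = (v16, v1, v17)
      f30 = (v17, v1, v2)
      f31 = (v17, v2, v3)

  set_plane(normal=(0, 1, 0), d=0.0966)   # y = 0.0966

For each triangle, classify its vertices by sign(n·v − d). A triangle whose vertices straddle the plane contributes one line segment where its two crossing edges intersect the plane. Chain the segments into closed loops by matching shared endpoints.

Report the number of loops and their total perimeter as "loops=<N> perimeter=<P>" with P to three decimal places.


Straddling triangles (12 of 32):
  (v1,v0,v4) [--+] → (0.0966, 0.0966, -1.47113)–(1.30229, 0.0966, -0.775)  len=1.3922
  (v1,v4,v2) [-+-] → (1.30229, 0.0966, -0.775)–(1.30229, 0.0966, 0.617257)  len=1.3923
  (v2,v4,v5) [-++] → (1.30229, 0.0966, 0.617257)–(1.30229, 0.0966, 0.775)  len=0.1577
  (v2,v5,v3) [-+-] → (1.30229, 0.0966, 0.775)–(0.0966, 0.0966, 1.47113)  len=1.3922
  (v4,v0,v6) [+-+] → (0.0966, 0.0966, -1.47113)–(0, 0.0966, -1.49423)  len=0.0993
  (v5,v7,v3) [++-] → (0, 0.0966, 1.49423)–(0.0966, 0.0966, 1.47113)  len=0.0993
  (v6,v0,v8) [+-+] → (0, 0.0966, -1.49423)–(-0.0966, 0.0966, -1.47113)  len=0.0993
  (v7,v9,v3) [++-] → (-0.0966, 0.0966, 1.47113)–(0, 0.0966, 1.49423)  len=0.0993
  (v8,v0,v10) [+--] → (-0.0966, 0.0966, -1.47113)–(-1.30229, 0.0966, -0.775)  len=1.3922
  (v8,v10,v9) [+-+] → (-1.30229, 0.0966, -0.775)–(-1.30229, 0.0966, -0.617257)  len=0.1577
  (v9,v10,v11) [+--] → (-1.30229, 0.0966, -0.617257)–(-1.30229, 0.0966, 0.775)  len=1.3923
  (v9,v11,v3) [+--] → (-1.30229, 0.0966, 0.775)–(-0.0966, 0.0966, 1.47113)  len=1.3922

Chained into 1 loop(s):
  loop 1: 12 segments, perimeter = 9.0662
Total perimeter = 9.066

loops=1 perimeter=9.066


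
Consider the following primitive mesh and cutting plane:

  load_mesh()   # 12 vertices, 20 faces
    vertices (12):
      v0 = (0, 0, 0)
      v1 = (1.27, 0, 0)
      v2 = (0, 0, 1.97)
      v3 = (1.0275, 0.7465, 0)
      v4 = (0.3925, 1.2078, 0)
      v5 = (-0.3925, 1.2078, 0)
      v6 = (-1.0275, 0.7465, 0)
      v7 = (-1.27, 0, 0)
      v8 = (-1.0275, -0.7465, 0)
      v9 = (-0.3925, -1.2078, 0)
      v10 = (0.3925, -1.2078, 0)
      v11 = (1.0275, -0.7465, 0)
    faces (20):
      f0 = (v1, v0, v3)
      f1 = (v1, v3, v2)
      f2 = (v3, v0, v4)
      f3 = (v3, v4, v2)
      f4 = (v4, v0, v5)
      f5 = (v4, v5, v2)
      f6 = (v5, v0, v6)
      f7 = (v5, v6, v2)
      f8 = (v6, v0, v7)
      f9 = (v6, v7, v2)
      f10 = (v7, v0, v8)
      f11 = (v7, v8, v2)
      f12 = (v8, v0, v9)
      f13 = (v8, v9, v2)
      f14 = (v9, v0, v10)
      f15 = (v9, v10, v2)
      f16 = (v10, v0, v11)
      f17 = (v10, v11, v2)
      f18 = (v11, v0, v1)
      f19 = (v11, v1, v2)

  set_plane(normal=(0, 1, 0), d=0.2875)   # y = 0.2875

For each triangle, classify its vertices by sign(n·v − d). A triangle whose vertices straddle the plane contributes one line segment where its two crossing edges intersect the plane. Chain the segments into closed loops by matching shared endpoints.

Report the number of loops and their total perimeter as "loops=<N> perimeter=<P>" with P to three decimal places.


Straddling triangles (10 of 20):
  (v1,v0,v3) [--+] → (0.395722, 0.2875, 0)–(1.17661, 0.2875, 0)  len=0.7809
  (v1,v3,v2) [-+-] → (1.17661, 0.2875, 0)–(0.395722, 0.2875, 1.21129)  len=1.4412
  (v3,v0,v4) [+-+] → (0.395722, 0.2875, 0)–(0.0934292, 0.2875, 0)  len=0.3023
  (v3,v4,v2) [++-] → (0.0934292, 0.2875, 1.50107)–(0.395722, 0.2875, 1.21129)  len=0.4187
  (v4,v0,v5) [+-+] → (0.0934292, 0.2875, 0)–(-0.0934292, 0.2875, 0)  len=0.1869
  (v4,v5,v2) [++-] → (-0.0934292, 0.2875, 1.50107)–(0.0934292, 0.2875, 1.50107)  len=0.1869
  (v5,v0,v6) [+-+] → (-0.0934292, 0.2875, 0)–(-0.395722, 0.2875, 0)  len=0.3023
  (v5,v6,v2) [++-] → (-0.395722, 0.2875, 1.21129)–(-0.0934292, 0.2875, 1.50107)  len=0.4187
  (v6,v0,v7) [+--] → (-0.395722, 0.2875, 0)–(-1.17661, 0.2875, 0)  len=0.7809
  (v6,v7,v2) [+--] → (-1.17661, 0.2875, 0)–(-0.395722, 0.2875, 1.21129)  len=1.4412

Chained into 1 loop(s):
  loop 1: 10 segments, perimeter = 6.2599
Total perimeter = 6.260

loops=1 perimeter=6.260


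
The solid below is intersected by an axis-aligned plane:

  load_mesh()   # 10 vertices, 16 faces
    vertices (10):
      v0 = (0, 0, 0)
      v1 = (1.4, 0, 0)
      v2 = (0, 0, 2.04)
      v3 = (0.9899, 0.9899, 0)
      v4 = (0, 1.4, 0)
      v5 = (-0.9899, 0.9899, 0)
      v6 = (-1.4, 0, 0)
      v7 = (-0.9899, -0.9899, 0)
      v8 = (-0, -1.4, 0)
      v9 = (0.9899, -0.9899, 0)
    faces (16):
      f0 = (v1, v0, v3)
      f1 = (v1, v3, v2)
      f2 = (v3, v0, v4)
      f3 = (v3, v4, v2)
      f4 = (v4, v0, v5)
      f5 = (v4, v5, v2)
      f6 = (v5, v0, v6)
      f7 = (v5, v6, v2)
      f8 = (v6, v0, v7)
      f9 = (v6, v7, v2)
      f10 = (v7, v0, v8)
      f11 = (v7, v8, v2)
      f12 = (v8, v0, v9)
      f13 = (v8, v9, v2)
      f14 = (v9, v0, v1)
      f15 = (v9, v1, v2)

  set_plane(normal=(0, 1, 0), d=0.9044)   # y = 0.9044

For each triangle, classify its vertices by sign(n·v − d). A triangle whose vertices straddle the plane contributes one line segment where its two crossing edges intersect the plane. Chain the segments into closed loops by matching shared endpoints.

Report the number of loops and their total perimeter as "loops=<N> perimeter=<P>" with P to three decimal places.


Straddling triangles (8 of 16):
  (v1,v0,v3) [--+] → (0.9044, 0.9044, 0)–(1.02532, 0.9044, 0)  len=0.1209
  (v1,v3,v2) [-+-] → (1.02532, 0.9044, 0)–(0.9044, 0.9044, 0.1762)  len=0.2137
  (v3,v0,v4) [+-+] → (0.9044, 0.9044, 0)–(0, 0.9044, 0)  len=0.9044
  (v3,v4,v2) [++-] → (0, 0.9044, 0.72216)–(0.9044, 0.9044, 0.1762)  len=1.0564
  (v4,v0,v5) [+-+] → (0, 0.9044, 0)–(-0.9044, 0.9044, 0)  len=0.9044
  (v4,v5,v2) [++-] → (-0.9044, 0.9044, 0.1762)–(0, 0.9044, 0.72216)  len=1.0564
  (v5,v0,v6) [+--] → (-0.9044, 0.9044, 0)–(-1.02532, 0.9044, 0)  len=0.1209
  (v5,v6,v2) [+--] → (-1.02532, 0.9044, 0)–(-0.9044, 0.9044, 0.1762)  len=0.2137

Chained into 1 loop(s):
  loop 1: 8 segments, perimeter = 4.5909
Total perimeter = 4.591

loops=1 perimeter=4.591


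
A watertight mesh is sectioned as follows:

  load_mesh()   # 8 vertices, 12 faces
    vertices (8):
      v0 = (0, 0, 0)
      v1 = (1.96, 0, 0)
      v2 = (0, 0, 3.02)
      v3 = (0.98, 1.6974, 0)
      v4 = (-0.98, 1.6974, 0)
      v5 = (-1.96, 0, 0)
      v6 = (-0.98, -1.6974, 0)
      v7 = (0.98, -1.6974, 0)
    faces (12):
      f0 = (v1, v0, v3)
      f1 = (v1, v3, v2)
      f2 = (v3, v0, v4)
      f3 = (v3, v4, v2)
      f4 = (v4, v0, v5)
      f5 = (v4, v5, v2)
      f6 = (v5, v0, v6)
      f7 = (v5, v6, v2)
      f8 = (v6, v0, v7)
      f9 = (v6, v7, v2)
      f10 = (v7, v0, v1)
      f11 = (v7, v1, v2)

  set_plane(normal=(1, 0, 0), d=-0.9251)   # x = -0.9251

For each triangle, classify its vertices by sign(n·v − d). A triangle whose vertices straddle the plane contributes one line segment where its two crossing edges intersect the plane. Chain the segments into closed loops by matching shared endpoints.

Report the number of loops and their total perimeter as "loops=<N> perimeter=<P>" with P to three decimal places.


loops=1 perimeter=8.072

Straddling triangles (8 of 12):
  (v3,v0,v4) [++-] → (-0.9251, 1.60231, 0)–(-0.9251, 1.6974, 0)  len=0.0951
  (v3,v4,v2) [+-+] → (-0.9251, 1.6974, 0)–(-0.9251, 1.60231, 0.169182)  len=0.1941
  (v4,v0,v5) [-+-] → (-0.9251, 1.60231, 0)–(-0.9251, 0, 0)  len=1.6023
  (v4,v5,v2) [--+] → (-0.9251, 0, 1.59459)–(-0.9251, 1.60231, 0.169182)  len=2.1446
  (v5,v0,v6) [-+-] → (-0.9251, 0, 0)–(-0.9251, -1.60231, 0)  len=1.6023
  (v5,v6,v2) [--+] → (-0.9251, -1.60231, 0.169182)–(-0.9251, 0, 1.59459)  len=2.1446
  (v6,v0,v7) [-++] → (-0.9251, -1.60231, 0)–(-0.9251, -1.6974, 0)  len=0.0951
  (v6,v7,v2) [-++] → (-0.9251, -1.6974, 0)–(-0.9251, -1.60231, 0.169182)  len=0.1941

Chained into 1 loop(s):
  loop 1: 8 segments, perimeter = 8.0721
Total perimeter = 8.072


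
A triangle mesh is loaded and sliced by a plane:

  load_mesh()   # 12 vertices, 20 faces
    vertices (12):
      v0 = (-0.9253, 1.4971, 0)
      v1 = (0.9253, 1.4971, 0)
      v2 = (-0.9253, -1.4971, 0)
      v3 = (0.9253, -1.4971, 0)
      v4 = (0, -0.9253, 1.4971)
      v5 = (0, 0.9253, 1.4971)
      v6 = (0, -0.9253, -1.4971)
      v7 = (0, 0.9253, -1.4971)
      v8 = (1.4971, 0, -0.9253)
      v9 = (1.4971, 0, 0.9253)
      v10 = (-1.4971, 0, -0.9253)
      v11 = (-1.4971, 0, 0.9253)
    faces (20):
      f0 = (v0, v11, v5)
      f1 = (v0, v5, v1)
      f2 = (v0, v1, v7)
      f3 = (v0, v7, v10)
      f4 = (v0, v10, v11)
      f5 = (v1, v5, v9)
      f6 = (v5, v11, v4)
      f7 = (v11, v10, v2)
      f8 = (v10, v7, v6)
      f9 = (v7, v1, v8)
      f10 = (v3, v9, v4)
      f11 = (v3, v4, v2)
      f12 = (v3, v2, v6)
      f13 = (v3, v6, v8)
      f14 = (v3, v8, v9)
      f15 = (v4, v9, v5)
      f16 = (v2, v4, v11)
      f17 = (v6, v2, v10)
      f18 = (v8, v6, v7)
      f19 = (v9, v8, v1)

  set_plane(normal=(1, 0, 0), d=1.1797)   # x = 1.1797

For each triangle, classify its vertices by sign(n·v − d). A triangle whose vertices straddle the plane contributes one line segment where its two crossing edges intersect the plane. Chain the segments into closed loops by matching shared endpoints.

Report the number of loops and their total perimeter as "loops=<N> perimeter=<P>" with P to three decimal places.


loops=1 perimeter=6.023

Straddling triangles (8 of 20):
  (v1,v5,v9) [--+] → (1.1797, 0.196173, 1.04653)–(1.1797, 0.831024, 0.411676)  len=0.8978
  (v7,v1,v8) [--+] → (1.1797, 0.831024, -0.411676)–(1.1797, 0.196173, -1.04653)  len=0.8978
  (v3,v9,v4) [-+-] → (1.1797, -0.831024, 0.411676)–(1.1797, -0.196173, 1.04653)  len=0.8978
  (v3,v6,v8) [--+] → (1.1797, -0.196173, -1.04653)–(1.1797, -0.831024, -0.411676)  len=0.8978
  (v3,v8,v9) [-++] → (1.1797, -0.831024, -0.411676)–(1.1797, -0.831024, 0.411676)  len=0.8234
  (v4,v9,v5) [-+-] → (1.1797, -0.196173, 1.04653)–(1.1797, 0.196173, 1.04653)  len=0.3923
  (v8,v6,v7) [+--] → (1.1797, -0.196173, -1.04653)–(1.1797, 0.196173, -1.04653)  len=0.3923
  (v9,v8,v1) [++-] → (1.1797, 0.831024, -0.411676)–(1.1797, 0.831024, 0.411676)  len=0.8234

Chained into 1 loop(s):
  loop 1: 8 segments, perimeter = 6.0227
Total perimeter = 6.023


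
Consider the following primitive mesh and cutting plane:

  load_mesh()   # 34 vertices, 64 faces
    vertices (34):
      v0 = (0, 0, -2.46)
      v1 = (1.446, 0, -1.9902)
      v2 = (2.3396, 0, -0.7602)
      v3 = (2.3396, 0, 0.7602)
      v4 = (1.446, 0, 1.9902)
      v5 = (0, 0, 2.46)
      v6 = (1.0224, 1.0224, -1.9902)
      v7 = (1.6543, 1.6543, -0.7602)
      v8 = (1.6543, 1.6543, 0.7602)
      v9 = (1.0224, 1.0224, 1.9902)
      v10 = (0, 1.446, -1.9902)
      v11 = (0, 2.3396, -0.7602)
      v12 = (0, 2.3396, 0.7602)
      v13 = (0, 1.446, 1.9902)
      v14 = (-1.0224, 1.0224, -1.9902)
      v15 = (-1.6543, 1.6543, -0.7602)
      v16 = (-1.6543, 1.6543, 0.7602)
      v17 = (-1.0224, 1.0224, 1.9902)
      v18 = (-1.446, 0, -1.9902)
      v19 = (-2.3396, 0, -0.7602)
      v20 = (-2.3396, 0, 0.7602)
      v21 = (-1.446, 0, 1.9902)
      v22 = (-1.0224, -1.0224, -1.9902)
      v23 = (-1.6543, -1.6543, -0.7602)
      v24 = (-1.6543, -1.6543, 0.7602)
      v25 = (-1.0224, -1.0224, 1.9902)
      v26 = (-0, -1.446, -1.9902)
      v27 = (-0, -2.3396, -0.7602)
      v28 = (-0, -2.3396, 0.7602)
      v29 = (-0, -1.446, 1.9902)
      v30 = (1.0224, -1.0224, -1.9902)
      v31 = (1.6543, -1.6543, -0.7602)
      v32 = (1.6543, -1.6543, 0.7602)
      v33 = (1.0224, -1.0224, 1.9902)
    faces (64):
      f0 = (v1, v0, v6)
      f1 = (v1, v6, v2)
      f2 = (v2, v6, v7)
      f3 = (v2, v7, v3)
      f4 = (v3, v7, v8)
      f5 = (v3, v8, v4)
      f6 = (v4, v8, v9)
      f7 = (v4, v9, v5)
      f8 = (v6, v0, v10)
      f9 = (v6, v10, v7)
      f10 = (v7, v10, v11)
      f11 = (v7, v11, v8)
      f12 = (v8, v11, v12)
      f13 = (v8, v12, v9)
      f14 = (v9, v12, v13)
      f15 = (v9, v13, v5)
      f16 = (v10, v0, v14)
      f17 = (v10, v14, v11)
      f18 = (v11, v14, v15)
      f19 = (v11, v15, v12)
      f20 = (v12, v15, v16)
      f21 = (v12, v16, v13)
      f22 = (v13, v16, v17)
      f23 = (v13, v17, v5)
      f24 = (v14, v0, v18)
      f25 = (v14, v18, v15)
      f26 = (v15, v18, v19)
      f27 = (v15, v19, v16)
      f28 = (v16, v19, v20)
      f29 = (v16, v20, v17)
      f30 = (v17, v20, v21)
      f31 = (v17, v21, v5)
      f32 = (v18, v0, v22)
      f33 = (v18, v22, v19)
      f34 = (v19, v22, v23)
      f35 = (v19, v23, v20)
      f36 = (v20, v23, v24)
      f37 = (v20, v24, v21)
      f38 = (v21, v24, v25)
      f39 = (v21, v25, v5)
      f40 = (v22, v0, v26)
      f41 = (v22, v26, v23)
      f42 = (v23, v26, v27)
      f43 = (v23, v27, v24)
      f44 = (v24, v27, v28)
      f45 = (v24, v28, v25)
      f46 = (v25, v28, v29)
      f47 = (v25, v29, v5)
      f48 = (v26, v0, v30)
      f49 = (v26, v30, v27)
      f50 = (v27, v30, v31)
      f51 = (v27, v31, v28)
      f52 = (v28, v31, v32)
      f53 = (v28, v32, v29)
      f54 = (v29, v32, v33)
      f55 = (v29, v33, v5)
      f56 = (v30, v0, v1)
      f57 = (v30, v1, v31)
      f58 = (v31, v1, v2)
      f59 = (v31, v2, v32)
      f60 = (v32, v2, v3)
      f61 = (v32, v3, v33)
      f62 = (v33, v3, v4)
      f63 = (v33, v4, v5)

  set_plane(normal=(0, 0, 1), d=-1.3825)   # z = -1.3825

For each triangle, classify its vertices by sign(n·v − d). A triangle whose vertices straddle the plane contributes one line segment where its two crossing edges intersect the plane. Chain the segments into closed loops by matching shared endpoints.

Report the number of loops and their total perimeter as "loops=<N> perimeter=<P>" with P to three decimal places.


loops=1 perimeter=11.557

Straddling triangles (16 of 64):
  (v1,v6,v2) [--+] → (1.67318, 0.517268, -1.3825)–(1.8875, 0, -1.3825)  len=0.5599
  (v2,v6,v7) [+-+] → (1.67318, 0.517268, -1.3825)–(1.3346, 1.3346, -1.3825)  len=0.8847
  (v6,v10,v7) [--+] → (0.817332, 1.54891, -1.3825)–(1.3346, 1.3346, -1.3825)  len=0.5599
  (v7,v10,v11) [+-+] → (0.817332, 1.54891, -1.3825)–(0, 1.8875, -1.3825)  len=0.8847
  (v10,v14,v11) [--+] → (-0.517268, 1.67318, -1.3825)–(0, 1.8875, -1.3825)  len=0.5599
  (v11,v14,v15) [+-+] → (-0.517268, 1.67318, -1.3825)–(-1.3346, 1.3346, -1.3825)  len=0.8847
  (v14,v18,v15) [--+] → (-1.54891, 0.817332, -1.3825)–(-1.3346, 1.3346, -1.3825)  len=0.5599
  (v15,v18,v19) [+-+] → (-1.54891, 0.817332, -1.3825)–(-1.8875, 0, -1.3825)  len=0.8847
  (v18,v22,v19) [--+] → (-1.67318, -0.517268, -1.3825)–(-1.8875, 0, -1.3825)  len=0.5599
  (v19,v22,v23) [+-+] → (-1.67318, -0.517268, -1.3825)–(-1.3346, -1.3346, -1.3825)  len=0.8847
  (v22,v26,v23) [--+] → (-0.817332, -1.54891, -1.3825)–(-1.3346, -1.3346, -1.3825)  len=0.5599
  (v23,v26,v27) [+-+] → (-0.817332, -1.54891, -1.3825)–(0, -1.8875, -1.3825)  len=0.8847
  (v26,v30,v27) [--+] → (0.517268, -1.67318, -1.3825)–(0, -1.8875, -1.3825)  len=0.5599
  (v27,v30,v31) [+-+] → (0.517268, -1.67318, -1.3825)–(1.3346, -1.3346, -1.3825)  len=0.8847
  (v30,v1,v31) [--+] → (1.54891, -0.817332, -1.3825)–(1.3346, -1.3346, -1.3825)  len=0.5599
  (v31,v1,v2) [+-+] → (1.54891, -0.817332, -1.3825)–(1.8875, 0, -1.3825)  len=0.8847

Chained into 1 loop(s):
  loop 1: 16 segments, perimeter = 11.5568
Total perimeter = 11.557


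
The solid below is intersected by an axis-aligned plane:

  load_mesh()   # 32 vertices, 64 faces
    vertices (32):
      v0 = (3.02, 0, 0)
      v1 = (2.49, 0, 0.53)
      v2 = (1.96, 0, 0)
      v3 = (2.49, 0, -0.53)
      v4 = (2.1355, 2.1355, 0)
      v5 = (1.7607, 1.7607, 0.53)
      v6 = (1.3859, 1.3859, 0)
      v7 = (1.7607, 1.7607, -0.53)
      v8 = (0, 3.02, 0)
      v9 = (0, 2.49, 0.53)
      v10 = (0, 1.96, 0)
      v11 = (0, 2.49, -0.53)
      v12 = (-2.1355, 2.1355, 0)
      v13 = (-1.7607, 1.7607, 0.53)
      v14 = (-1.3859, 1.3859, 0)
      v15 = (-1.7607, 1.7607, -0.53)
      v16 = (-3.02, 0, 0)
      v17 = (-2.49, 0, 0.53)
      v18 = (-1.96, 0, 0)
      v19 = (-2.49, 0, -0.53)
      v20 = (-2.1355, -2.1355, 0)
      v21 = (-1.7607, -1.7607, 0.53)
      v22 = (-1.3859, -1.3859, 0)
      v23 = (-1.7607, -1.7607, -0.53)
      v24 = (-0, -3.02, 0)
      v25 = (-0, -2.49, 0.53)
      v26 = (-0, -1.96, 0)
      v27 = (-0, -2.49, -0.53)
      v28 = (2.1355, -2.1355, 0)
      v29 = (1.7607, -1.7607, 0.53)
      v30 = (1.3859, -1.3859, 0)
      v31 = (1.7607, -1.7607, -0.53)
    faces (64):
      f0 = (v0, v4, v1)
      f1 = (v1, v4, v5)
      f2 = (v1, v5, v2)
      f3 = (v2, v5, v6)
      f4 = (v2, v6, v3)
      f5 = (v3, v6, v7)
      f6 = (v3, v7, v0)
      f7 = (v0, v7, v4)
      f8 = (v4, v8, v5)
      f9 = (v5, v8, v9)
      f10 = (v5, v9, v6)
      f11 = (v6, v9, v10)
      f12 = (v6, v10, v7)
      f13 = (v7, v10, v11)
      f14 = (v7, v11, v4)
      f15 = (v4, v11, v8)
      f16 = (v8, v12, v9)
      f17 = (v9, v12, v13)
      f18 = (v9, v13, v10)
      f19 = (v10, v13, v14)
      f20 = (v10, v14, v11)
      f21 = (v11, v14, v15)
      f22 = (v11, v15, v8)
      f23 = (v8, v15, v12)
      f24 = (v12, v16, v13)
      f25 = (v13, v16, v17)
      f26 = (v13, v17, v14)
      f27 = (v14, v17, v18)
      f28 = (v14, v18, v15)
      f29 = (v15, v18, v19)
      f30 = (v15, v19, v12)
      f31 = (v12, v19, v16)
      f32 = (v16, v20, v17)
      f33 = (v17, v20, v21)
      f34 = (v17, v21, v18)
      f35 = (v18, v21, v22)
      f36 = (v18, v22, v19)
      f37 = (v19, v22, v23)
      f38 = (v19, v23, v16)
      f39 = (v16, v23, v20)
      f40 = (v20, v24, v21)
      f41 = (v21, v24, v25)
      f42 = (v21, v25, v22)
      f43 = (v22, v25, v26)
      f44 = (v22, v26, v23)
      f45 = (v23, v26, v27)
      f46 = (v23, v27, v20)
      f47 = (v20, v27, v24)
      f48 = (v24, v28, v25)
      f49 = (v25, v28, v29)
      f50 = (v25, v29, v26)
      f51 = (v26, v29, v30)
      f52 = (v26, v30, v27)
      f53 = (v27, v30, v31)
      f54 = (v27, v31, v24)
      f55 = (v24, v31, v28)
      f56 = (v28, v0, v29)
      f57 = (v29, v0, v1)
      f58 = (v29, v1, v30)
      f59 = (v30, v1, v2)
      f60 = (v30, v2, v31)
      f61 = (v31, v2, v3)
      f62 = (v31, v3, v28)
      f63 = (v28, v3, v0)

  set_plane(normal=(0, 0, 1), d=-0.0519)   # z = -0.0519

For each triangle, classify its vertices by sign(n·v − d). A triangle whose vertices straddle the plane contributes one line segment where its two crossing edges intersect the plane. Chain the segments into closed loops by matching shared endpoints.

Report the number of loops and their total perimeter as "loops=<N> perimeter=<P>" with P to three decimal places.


loops=2 perimeter=30.492

Straddling triangles (32 of 64):
  (v2,v6,v3) [++-] → (1.49402, 1.25019, -0.0519)–(2.0119, 0, -0.0519)  len=1.3532
  (v3,v6,v7) [-+-] → (1.49402, 1.25019, -0.0519)–(1.4226, 1.4226, -0.0519)  len=0.1866
  (v3,v7,v0) [--+] → (2.89668, 0.172416, -0.0519)–(2.9681, 0, -0.0519)  len=0.1866
  (v0,v7,v4) [+-+] → (2.89668, 0.172416, -0.0519)–(2.0988, 2.0988, -0.0519)  len=2.0851
  (v6,v10,v7) [++-] → (0.172416, 1.94048, -0.0519)–(1.4226, 1.4226, -0.0519)  len=1.3532
  (v7,v10,v11) [-+-] → (0.172416, 1.94048, -0.0519)–(0, 2.0119, -0.0519)  len=0.1866
  (v7,v11,v4) [--+] → (1.92638, 2.17021, -0.0519)–(2.0988, 2.0988, -0.0519)  len=0.1866
  (v4,v11,v8) [+-+] → (1.92638, 2.17021, -0.0519)–(0, 2.9681, -0.0519)  len=2.0851
  (v10,v14,v11) [++-] → (-1.25019, 1.49402, -0.0519)–(0, 2.0119, -0.0519)  len=1.3532
  (v11,v14,v15) [-+-] → (-1.25019, 1.49402, -0.0519)–(-1.4226, 1.4226, -0.0519)  len=0.1866
  (v11,v15,v8) [--+] → (-0.172416, 2.89668, -0.0519)–(0, 2.9681, -0.0519)  len=0.1866
  (v8,v15,v12) [+-+] → (-0.172416, 2.89668, -0.0519)–(-2.0988, 2.0988, -0.0519)  len=2.0851
  (v14,v18,v15) [++-] → (-1.94048, 0.172416, -0.0519)–(-1.4226, 1.4226, -0.0519)  len=1.3532
  (v15,v18,v19) [-+-] → (-1.94048, 0.172416, -0.0519)–(-2.0119, 0, -0.0519)  len=0.1866
  (v15,v19,v12) [--+] → (-2.17021, 1.92638, -0.0519)–(-2.0988, 2.0988, -0.0519)  len=0.1866
  (v12,v19,v16) [+-+] → (-2.17021, 1.92638, -0.0519)–(-2.9681, 0, -0.0519)  len=2.0851
  (v18,v22,v19) [++-] → (-1.49402, -1.25019, -0.0519)–(-2.0119, 0, -0.0519)  len=1.3532
  (v19,v22,v23) [-+-] → (-1.49402, -1.25019, -0.0519)–(-1.4226, -1.4226, -0.0519)  len=0.1866
  (v19,v23,v16) [--+] → (-2.89668, -0.172416, -0.0519)–(-2.9681, 0, -0.0519)  len=0.1866
  (v16,v23,v20) [+-+] → (-2.89668, -0.172416, -0.0519)–(-2.0988, -2.0988, -0.0519)  len=2.0851
  (v22,v26,v23) [++-] → (-0.172416, -1.94048, -0.0519)–(-1.4226, -1.4226, -0.0519)  len=1.3532
  (v23,v26,v27) [-+-] → (-0.172416, -1.94048, -0.0519)–(0, -2.0119, -0.0519)  len=0.1866
  (v23,v27,v20) [--+] → (-1.92638, -2.17021, -0.0519)–(-2.0988, -2.0988, -0.0519)  len=0.1866
  (v20,v27,v24) [+-+] → (-1.92638, -2.17021, -0.0519)–(0, -2.9681, -0.0519)  len=2.0851
  (v26,v30,v27) [++-] → (1.25019, -1.49402, -0.0519)–(0, -2.0119, -0.0519)  len=1.3532
  (v27,v30,v31) [-+-] → (1.25019, -1.49402, -0.0519)–(1.4226, -1.4226, -0.0519)  len=0.1866
  (v27,v31,v24) [--+] → (0.172416, -2.89668, -0.0519)–(0, -2.9681, -0.0519)  len=0.1866
  (v24,v31,v28) [+-+] → (0.172416, -2.89668, -0.0519)–(2.0988, -2.0988, -0.0519)  len=2.0851
  (v30,v2,v31) [++-] → (1.94048, -0.172416, -0.0519)–(1.4226, -1.4226, -0.0519)  len=1.3532
  (v31,v2,v3) [-+-] → (1.94048, -0.172416, -0.0519)–(2.0119, 0, -0.0519)  len=0.1866
  (v31,v3,v28) [--+] → (2.17021, -1.92638, -0.0519)–(2.0988, -2.0988, -0.0519)  len=0.1866
  (v28,v3,v0) [+-+] → (2.17021, -1.92638, -0.0519)–(2.9681, 0, -0.0519)  len=2.0851

Chained into 2 loop(s):
  loop 1: 16 segments, perimeter = 12.3186
  loop 2: 16 segments, perimeter = 18.1736
Total perimeter = 30.492


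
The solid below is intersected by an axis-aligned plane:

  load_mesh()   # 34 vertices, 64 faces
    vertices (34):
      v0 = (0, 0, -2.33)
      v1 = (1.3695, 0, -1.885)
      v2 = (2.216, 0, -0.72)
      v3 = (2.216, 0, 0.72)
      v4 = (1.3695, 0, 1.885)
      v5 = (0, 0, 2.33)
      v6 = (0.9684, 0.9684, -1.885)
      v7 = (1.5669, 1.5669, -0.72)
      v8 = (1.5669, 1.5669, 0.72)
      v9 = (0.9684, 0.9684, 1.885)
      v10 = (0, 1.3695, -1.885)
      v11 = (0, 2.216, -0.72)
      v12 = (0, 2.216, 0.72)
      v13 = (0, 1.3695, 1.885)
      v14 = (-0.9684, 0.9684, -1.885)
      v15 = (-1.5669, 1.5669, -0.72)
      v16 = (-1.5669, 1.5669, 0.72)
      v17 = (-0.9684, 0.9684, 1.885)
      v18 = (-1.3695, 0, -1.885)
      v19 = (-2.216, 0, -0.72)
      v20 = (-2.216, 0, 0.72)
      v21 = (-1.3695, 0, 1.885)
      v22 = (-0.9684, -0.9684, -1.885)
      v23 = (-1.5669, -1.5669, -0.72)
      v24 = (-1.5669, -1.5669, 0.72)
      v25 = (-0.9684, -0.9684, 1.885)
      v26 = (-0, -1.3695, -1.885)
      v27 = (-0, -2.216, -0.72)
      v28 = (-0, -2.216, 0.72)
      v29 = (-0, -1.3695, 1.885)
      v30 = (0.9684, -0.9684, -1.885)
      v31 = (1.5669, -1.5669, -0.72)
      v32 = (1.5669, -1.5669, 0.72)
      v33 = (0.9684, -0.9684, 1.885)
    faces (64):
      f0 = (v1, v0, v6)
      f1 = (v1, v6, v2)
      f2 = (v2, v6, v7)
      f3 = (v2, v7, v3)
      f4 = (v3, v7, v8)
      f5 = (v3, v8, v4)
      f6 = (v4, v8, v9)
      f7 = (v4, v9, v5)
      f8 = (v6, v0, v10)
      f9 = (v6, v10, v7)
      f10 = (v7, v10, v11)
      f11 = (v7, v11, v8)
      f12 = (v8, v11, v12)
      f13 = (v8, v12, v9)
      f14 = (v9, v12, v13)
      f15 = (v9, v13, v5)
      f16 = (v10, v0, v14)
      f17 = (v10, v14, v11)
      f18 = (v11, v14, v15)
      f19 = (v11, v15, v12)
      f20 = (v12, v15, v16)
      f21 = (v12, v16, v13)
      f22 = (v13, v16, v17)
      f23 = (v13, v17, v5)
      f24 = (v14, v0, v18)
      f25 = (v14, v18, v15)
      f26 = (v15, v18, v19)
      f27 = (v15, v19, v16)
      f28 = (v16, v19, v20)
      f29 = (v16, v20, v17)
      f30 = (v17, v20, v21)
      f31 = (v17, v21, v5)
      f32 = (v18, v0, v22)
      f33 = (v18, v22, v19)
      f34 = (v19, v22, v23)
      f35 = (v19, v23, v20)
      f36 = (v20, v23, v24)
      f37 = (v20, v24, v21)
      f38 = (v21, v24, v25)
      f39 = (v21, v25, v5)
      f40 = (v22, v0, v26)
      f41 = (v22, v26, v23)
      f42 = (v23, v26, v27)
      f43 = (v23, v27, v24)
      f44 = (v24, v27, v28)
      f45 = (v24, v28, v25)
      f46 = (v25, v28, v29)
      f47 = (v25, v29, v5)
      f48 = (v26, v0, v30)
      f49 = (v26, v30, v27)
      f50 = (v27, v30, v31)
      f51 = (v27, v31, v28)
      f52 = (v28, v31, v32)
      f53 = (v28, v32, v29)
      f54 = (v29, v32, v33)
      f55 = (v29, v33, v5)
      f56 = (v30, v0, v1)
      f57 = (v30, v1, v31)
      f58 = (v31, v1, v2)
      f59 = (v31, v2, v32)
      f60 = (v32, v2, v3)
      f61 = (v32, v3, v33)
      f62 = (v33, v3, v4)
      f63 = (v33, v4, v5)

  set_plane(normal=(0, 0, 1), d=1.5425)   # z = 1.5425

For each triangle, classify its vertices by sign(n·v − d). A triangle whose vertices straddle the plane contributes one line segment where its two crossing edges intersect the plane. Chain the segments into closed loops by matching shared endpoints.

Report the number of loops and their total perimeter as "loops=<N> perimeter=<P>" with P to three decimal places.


loops=1 perimeter=9.909

Straddling triangles (16 of 64):
  (v3,v8,v4) [--+] → (1.42753, 0.460655, 1.5425)–(1.61836, 0, 1.5425)  len=0.4986
  (v4,v8,v9) [+-+] → (1.42753, 0.460655, 1.5425)–(1.14435, 1.14435, 1.5425)  len=0.7400
  (v8,v12,v9) [--+] → (0.683699, 1.33518, 1.5425)–(1.14435, 1.14435, 1.5425)  len=0.4986
  (v9,v12,v13) [+-+] → (0.683699, 1.33518, 1.5425)–(0, 1.61836, 1.5425)  len=0.7400
  (v12,v16,v13) [--+] → (-0.460655, 1.42753, 1.5425)–(0, 1.61836, 1.5425)  len=0.4986
  (v13,v16,v17) [+-+] → (-0.460655, 1.42753, 1.5425)–(-1.14435, 1.14435, 1.5425)  len=0.7400
  (v16,v20,v17) [--+] → (-1.33518, 0.683699, 1.5425)–(-1.14435, 1.14435, 1.5425)  len=0.4986
  (v17,v20,v21) [+-+] → (-1.33518, 0.683699, 1.5425)–(-1.61836, 0, 1.5425)  len=0.7400
  (v20,v24,v21) [--+] → (-1.42753, -0.460655, 1.5425)–(-1.61836, 0, 1.5425)  len=0.4986
  (v21,v24,v25) [+-+] → (-1.42753, -0.460655, 1.5425)–(-1.14435, -1.14435, 1.5425)  len=0.7400
  (v24,v28,v25) [--+] → (-0.683699, -1.33518, 1.5425)–(-1.14435, -1.14435, 1.5425)  len=0.4986
  (v25,v28,v29) [+-+] → (-0.683699, -1.33518, 1.5425)–(0, -1.61836, 1.5425)  len=0.7400
  (v28,v32,v29) [--+] → (0.460655, -1.42753, 1.5425)–(0, -1.61836, 1.5425)  len=0.4986
  (v29,v32,v33) [+-+] → (0.460655, -1.42753, 1.5425)–(1.14435, -1.14435, 1.5425)  len=0.7400
  (v32,v3,v33) [--+] → (1.33518, -0.683699, 1.5425)–(1.14435, -1.14435, 1.5425)  len=0.4986
  (v33,v3,v4) [+-+] → (1.33518, -0.683699, 1.5425)–(1.61836, 0, 1.5425)  len=0.7400

Chained into 1 loop(s):
  loop 1: 16 segments, perimeter = 9.9091
Total perimeter = 9.909


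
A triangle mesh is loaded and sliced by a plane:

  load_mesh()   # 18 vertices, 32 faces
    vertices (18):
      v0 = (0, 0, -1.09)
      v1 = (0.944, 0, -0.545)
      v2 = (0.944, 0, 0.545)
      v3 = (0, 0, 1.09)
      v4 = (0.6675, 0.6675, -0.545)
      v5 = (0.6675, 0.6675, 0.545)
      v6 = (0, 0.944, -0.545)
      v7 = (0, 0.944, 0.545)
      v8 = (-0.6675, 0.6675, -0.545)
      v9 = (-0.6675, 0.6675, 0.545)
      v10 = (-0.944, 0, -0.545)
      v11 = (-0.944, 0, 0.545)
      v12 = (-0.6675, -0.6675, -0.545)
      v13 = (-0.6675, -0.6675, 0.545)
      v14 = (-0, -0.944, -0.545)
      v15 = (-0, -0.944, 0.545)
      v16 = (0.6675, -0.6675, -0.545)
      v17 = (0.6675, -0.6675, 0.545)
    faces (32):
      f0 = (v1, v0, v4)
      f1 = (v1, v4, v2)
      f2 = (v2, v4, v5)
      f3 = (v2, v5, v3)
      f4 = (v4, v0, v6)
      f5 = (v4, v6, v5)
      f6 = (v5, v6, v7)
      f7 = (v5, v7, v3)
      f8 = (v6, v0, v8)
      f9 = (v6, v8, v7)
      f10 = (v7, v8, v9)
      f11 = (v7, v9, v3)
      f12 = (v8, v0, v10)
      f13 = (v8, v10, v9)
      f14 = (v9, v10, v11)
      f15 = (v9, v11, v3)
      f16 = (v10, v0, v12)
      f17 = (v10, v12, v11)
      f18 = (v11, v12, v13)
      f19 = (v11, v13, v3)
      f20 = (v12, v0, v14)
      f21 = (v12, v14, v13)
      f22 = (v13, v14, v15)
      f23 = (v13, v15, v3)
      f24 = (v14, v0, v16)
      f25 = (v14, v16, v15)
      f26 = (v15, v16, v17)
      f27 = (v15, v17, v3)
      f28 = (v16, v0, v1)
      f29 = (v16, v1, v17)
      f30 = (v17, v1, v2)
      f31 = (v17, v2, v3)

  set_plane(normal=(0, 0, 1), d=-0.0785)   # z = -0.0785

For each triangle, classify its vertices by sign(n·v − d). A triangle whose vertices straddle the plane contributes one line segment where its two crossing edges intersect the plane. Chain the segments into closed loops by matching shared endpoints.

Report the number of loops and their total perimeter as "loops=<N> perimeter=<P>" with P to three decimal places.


Straddling triangles (16 of 32):
  (v1,v4,v2) [--+] → (0.785837, 0.381822, -0.0785)–(0.944, 0, -0.0785)  len=0.4133
  (v2,v4,v5) [+-+] → (0.785837, 0.381822, -0.0785)–(0.6675, 0.6675, -0.0785)  len=0.3092
  (v4,v6,v5) [--+] → (0.285678, 0.825663, -0.0785)–(0.6675, 0.6675, -0.0785)  len=0.4133
  (v5,v6,v7) [+-+] → (0.285678, 0.825663, -0.0785)–(0, 0.944, -0.0785)  len=0.3092
  (v6,v8,v7) [--+] → (-0.381822, 0.785837, -0.0785)–(0, 0.944, -0.0785)  len=0.4133
  (v7,v8,v9) [+-+] → (-0.381822, 0.785837, -0.0785)–(-0.6675, 0.6675, -0.0785)  len=0.3092
  (v8,v10,v9) [--+] → (-0.825663, 0.285678, -0.0785)–(-0.6675, 0.6675, -0.0785)  len=0.4133
  (v9,v10,v11) [+-+] → (-0.825663, 0.285678, -0.0785)–(-0.944, 0, -0.0785)  len=0.3092
  (v10,v12,v11) [--+] → (-0.785837, -0.381822, -0.0785)–(-0.944, 0, -0.0785)  len=0.4133
  (v11,v12,v13) [+-+] → (-0.785837, -0.381822, -0.0785)–(-0.6675, -0.6675, -0.0785)  len=0.3092
  (v12,v14,v13) [--+] → (-0.285678, -0.825663, -0.0785)–(-0.6675, -0.6675, -0.0785)  len=0.4133
  (v13,v14,v15) [+-+] → (-0.285678, -0.825663, -0.0785)–(0, -0.944, -0.0785)  len=0.3092
  (v14,v16,v15) [--+] → (0.381822, -0.785837, -0.0785)–(0, -0.944, -0.0785)  len=0.4133
  (v15,v16,v17) [+-+] → (0.381822, -0.785837, -0.0785)–(0.6675, -0.6675, -0.0785)  len=0.3092
  (v16,v1,v17) [--+] → (0.825663, -0.285678, -0.0785)–(0.6675, -0.6675, -0.0785)  len=0.4133
  (v17,v1,v2) [+-+] → (0.825663, -0.285678, -0.0785)–(0.944, 0, -0.0785)  len=0.3092

Chained into 1 loop(s):
  loop 1: 16 segments, perimeter = 5.7800
Total perimeter = 5.780

loops=1 perimeter=5.780


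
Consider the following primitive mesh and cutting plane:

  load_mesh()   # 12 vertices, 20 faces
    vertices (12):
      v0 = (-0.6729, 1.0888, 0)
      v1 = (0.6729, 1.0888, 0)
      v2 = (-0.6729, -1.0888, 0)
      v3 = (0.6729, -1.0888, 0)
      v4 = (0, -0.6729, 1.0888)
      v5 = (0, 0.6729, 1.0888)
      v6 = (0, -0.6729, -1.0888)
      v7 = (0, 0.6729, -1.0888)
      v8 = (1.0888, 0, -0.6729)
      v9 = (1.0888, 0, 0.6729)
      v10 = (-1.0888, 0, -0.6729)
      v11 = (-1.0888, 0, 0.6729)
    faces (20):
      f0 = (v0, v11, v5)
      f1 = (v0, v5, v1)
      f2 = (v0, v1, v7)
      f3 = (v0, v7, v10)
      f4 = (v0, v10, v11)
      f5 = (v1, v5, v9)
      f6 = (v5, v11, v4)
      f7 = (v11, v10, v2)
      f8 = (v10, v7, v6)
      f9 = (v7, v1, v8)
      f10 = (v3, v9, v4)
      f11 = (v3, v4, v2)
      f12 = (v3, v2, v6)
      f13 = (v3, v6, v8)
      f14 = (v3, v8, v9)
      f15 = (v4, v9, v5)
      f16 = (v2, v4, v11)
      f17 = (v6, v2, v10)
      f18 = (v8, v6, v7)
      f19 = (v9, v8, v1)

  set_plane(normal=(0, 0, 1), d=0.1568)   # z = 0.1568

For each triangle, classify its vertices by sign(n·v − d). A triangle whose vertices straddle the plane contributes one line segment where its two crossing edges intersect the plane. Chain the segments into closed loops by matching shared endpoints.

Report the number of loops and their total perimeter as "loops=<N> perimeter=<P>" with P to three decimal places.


loops=1 perimeter=6.976

Straddling triangles (10 of 20):
  (v0,v11,v5) [-++] → (-0.769814, 0.835086, 0.1568)–(-0.575994, 1.02891, 0.1568)  len=0.2741
  (v0,v5,v1) [-+-] → (-0.575994, 1.02891, 0.1568)–(0.575994, 1.02891, 0.1568)  len=1.1520
  (v0,v10,v11) [--+] → (-1.0888, 0, 0.1568)–(-0.769814, 0.835086, 0.1568)  len=0.8939
  (v1,v5,v9) [-++] → (0.575994, 1.02891, 0.1568)–(0.769814, 0.835086, 0.1568)  len=0.2741
  (v11,v10,v2) [+--] → (-1.0888, 0, 0.1568)–(-0.769814, -0.835086, 0.1568)  len=0.8939
  (v3,v9,v4) [-++] → (0.769814, -0.835086, 0.1568)–(0.575994, -1.02891, 0.1568)  len=0.2741
  (v3,v4,v2) [-+-] → (0.575994, -1.02891, 0.1568)–(-0.575994, -1.02891, 0.1568)  len=1.1520
  (v3,v8,v9) [--+] → (1.0888, 0, 0.1568)–(0.769814, -0.835086, 0.1568)  len=0.8939
  (v2,v4,v11) [-++] → (-0.575994, -1.02891, 0.1568)–(-0.769814, -0.835086, 0.1568)  len=0.2741
  (v9,v8,v1) [+--] → (1.0888, 0, 0.1568)–(0.769814, 0.835086, 0.1568)  len=0.8939

Chained into 1 loop(s):
  loop 1: 10 segments, perimeter = 6.9761
Total perimeter = 6.976
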